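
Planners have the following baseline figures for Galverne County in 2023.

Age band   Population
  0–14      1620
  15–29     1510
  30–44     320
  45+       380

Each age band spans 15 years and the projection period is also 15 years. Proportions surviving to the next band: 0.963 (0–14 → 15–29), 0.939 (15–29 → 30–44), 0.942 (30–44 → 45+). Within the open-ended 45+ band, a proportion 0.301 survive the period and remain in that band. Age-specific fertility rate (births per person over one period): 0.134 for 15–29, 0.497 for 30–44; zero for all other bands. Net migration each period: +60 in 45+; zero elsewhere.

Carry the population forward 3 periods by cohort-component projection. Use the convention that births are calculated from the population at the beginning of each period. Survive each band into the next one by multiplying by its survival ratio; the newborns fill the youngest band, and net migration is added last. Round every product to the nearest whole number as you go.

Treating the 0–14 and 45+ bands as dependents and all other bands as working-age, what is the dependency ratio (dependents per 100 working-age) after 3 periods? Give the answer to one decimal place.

Numbering the groups 1..4 from youngest to oldest:
Period 1:
Births: 1510 * 0.134 = 202 ; 320 * 0.497 = 159 ⇒ total 361
Group 2: 1620 * 0.963 = 1560
Group 3: 1510 * 0.939 = 1418
Group 4: 320 * 0.942 + 380 * 0.301 = 301 + 114 = 415
Net migration: Group 4 + 60 → 475
Population now: 0–14=361, 15–29=1560, 30–44=1418, 45+=475
Period 2:
Births: 1560 * 0.134 = 209 ; 1418 * 0.497 = 705 ⇒ total 914
Group 2: 361 * 0.963 = 348
Group 3: 1560 * 0.939 = 1465
Group 4: 1418 * 0.942 + 475 * 0.301 = 1336 + 143 = 1479
Net migration: Group 4 + 60 → 1539
Population now: 0–14=914, 15–29=348, 30–44=1465, 45+=1539
Period 3:
Births: 348 * 0.134 = 47 ; 1465 * 0.497 = 728 ⇒ total 775
Group 2: 914 * 0.963 = 880
Group 3: 348 * 0.939 = 327
Group 4: 1465 * 0.942 + 1539 * 0.301 = 1380 + 463 = 1843
Net migration: Group 4 + 60 → 1903
Population now: 0–14=775, 15–29=880, 30–44=327, 45+=1903
Dependents (band 0–14 + band 45+) = 775 + 1903 = 2678; working-age = 1207; ratio = 2678/1207 × 100 = 221.9

221.9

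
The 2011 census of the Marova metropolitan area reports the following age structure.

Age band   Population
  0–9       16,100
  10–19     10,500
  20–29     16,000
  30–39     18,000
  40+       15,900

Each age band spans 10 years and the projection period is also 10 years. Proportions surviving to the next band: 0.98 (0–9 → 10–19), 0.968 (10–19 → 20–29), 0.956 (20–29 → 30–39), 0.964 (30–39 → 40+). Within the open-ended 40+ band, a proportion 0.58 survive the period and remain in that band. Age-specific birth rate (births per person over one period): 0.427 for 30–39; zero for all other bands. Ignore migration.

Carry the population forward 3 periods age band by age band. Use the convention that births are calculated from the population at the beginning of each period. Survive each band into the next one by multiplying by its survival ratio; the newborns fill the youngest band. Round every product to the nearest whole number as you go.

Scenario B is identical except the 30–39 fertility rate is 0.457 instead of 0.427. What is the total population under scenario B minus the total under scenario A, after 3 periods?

[period 1]
Births: 18000 × 0.427 = 7686
10–19: 16100 × 0.98 = 15778
20–29: 10500 × 0.968 = 10164
30–39: 16000 × 0.956 = 15296
40+: 18000 × 0.964 + 15900 × 0.58 = 17352 + 9222 = 26574
Population now: 0–9=7686, 10–19=15778, 20–29=10164, 30–39=15296, 40+=26574
[period 2]
Births: 15296 × 0.427 = 6531
10–19: 7686 × 0.98 = 7532
20–29: 15778 × 0.968 = 15273
30–39: 10164 × 0.956 = 9717
40+: 15296 × 0.964 + 26574 × 0.58 = 14745 + 15413 = 30158
Population now: 0–9=6531, 10–19=7532, 20–29=15273, 30–39=9717, 40+=30158
[period 3]
Births: 9717 × 0.427 = 4149
10–19: 6531 × 0.98 = 6400
20–29: 7532 × 0.968 = 7291
30–39: 15273 × 0.956 = 14601
40+: 9717 × 0.964 + 30158 × 0.58 = 9367 + 17492 = 26859
Population now: 0–9=4149, 10–19=6400, 20–29=7291, 30–39=14601, 40+=26859
Scenario A total after 3 periods: 59300
Scenario B projection —
[period 1]
Births: 18000 × 0.457 = 8226
10–19: 16100 × 0.98 = 15778
20–29: 10500 × 0.968 = 10164
30–39: 16000 × 0.956 = 15296
40+: 18000 × 0.964 + 15900 × 0.58 = 17352 + 9222 = 26574
Population now: 0–9=8226, 10–19=15778, 20–29=10164, 30–39=15296, 40+=26574
[period 2]
Births: 15296 × 0.457 = 6990
10–19: 8226 × 0.98 = 8061
20–29: 15778 × 0.968 = 15273
30–39: 10164 × 0.956 = 9717
40+: 15296 × 0.964 + 26574 × 0.58 = 14745 + 15413 = 30158
Population now: 0–9=6990, 10–19=8061, 20–29=15273, 30–39=9717, 40+=30158
[period 3]
Births: 9717 × 0.457 = 4441
10–19: 6990 × 0.98 = 6850
20–29: 8061 × 0.968 = 7803
30–39: 15273 × 0.956 = 14601
40+: 9717 × 0.964 + 30158 × 0.58 = 9367 + 17492 = 26859
Population now: 0–9=4441, 10–19=6850, 20–29=7803, 30–39=14601, 40+=26859
Scenario B total after 3 periods: 60554
Difference B − A = 60554 − 59300 = 1254

1254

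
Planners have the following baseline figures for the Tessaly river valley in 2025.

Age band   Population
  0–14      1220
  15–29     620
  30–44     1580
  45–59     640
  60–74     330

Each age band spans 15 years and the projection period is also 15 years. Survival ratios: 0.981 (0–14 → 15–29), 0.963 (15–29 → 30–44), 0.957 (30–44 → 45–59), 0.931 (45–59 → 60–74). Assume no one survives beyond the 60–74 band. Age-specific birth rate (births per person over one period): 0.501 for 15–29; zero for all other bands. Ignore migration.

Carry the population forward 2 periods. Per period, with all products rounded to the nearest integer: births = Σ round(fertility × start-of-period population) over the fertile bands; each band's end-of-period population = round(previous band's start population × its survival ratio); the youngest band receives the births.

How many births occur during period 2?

Let group 1 be 0–14 through group 5 = 60–74.
— Period 1 —
Births: 620 × 0.501 = 311
Group 2: 1220 × 0.981 = 1197
Group 3: 620 × 0.963 = 597
Group 4: 1580 × 0.957 = 1512
Group 5: 640 × 0.931 = 596
→ [311, 1197, 597, 1512, 596]
— Period 2 —
Births: 1197 × 0.501 = 600
Group 2: 311 × 0.981 = 305
Group 3: 1197 × 0.963 = 1153
Group 4: 597 × 0.957 = 571
Group 5: 1512 × 0.931 = 1408
→ [600, 305, 1153, 571, 1408]

600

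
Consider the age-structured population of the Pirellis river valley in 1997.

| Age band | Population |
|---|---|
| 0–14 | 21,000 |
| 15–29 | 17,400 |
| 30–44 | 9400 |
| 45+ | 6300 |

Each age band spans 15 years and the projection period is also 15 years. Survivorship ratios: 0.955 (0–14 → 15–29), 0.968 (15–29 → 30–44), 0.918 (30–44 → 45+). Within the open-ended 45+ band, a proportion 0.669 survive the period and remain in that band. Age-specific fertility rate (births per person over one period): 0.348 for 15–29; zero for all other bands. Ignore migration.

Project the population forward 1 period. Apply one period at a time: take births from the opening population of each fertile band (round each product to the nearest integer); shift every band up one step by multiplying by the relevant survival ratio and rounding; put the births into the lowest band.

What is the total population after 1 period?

55797

Numbering the bands 1..4 from youngest to oldest:
Period 1.
Births: 17400 × 0.348 = 6055
Band 2: 21000 × 0.955 = 20055
Band 3: 17400 × 0.968 = 16843
Band 4: 9400 × 0.918 + 6300 × 0.669 = 8629 + 4215 = 12844
Giving 6055 / 20055 / 16843 / 12844.
Total after period 1: 6055 + 20055 + 16843 + 12844 = 55797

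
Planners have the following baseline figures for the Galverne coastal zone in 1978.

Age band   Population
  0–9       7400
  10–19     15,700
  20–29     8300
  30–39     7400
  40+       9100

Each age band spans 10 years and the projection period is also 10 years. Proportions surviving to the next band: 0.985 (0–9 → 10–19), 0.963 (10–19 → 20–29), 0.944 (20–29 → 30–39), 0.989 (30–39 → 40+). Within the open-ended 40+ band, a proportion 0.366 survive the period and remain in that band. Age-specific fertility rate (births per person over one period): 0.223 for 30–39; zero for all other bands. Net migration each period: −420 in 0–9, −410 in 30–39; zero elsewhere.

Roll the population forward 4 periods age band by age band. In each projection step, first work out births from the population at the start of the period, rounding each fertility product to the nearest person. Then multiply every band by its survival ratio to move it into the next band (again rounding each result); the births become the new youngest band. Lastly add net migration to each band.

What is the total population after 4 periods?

18133

[period 1]
Births: 7400 × 0.223 = 1650
10–19: 7400 × 0.985 = 7289
20–29: 15700 × 0.963 = 15119
30–39: 8300 × 0.944 = 7835
40+: 7400 × 0.989 + 9100 × 0.366 = 7319 + 3331 = 10650
Net migration: 0–9 − 420 → 1230; 30–39 − 410 → 7425
Giving 1230 / 7289 / 15119 / 7425 / 10650.
[period 2]
Births: 7425 × 0.223 = 1656
10–19: 1230 × 0.985 = 1212
20–29: 7289 × 0.963 = 7019
30–39: 15119 × 0.944 = 14272
40+: 7425 × 0.989 + 10650 × 0.366 = 7343 + 3898 = 11241
Net migration: 0–9 − 420 → 1236; 30–39 − 410 → 13862
Giving 1236 / 1212 / 7019 / 13862 / 11241.
[period 3]
Births: 13862 × 0.223 = 3091
10–19: 1236 × 0.985 = 1217
20–29: 1212 × 0.963 = 1167
30–39: 7019 × 0.944 = 6626
40+: 13862 × 0.989 + 11241 × 0.366 = 13710 + 4114 = 17824
Net migration: 0–9 − 420 → 2671; 30–39 − 410 → 6216
Giving 2671 / 1217 / 1167 / 6216 / 17824.
[period 4]
Births: 6216 × 0.223 = 1386
10–19: 2671 × 0.985 = 2631
20–29: 1217 × 0.963 = 1172
30–39: 1167 × 0.944 = 1102
40+: 6216 × 0.989 + 17824 × 0.366 = 6148 + 6524 = 12672
Net migration: 0–9 − 420 → 966; 30–39 − 410 → 692
Giving 966 / 2631 / 1172 / 692 / 12672.
Total after period 4: 966 + 2631 + 1172 + 692 + 12672 = 18133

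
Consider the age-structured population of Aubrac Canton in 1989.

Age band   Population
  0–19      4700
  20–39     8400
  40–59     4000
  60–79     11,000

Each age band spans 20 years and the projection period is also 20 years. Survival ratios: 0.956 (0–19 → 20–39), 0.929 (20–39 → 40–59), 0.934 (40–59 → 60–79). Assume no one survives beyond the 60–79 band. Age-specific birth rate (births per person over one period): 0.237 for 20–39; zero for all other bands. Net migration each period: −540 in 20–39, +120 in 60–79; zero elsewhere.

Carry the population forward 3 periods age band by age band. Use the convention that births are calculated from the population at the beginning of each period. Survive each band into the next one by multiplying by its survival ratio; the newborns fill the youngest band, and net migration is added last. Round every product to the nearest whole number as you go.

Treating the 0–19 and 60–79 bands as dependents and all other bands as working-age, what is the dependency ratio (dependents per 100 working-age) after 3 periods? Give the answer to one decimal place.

238.8

[period 1]
Births: 8400 × 0.237 = 1991
20–39: 4700 × 0.956 = 4493
40–59: 8400 × 0.929 = 7804
60–79: 4000 × 0.934 = 3736
Net migration: 20–39 − 540 → 3953; 60–79 + 120 → 3856
Population now: 0–19=1991, 20–39=3953, 40–59=7804, 60–79=3856
[period 2]
Births: 3953 × 0.237 = 937
20–39: 1991 × 0.956 = 1903
40–59: 3953 × 0.929 = 3672
60–79: 7804 × 0.934 = 7289
Net migration: 20–39 − 540 → 1363; 60–79 + 120 → 7409
Population now: 0–19=937, 20–39=1363, 40–59=3672, 60–79=7409
[period 3]
Births: 1363 × 0.237 = 323
20–39: 937 × 0.956 = 896
40–59: 1363 × 0.929 = 1266
60–79: 3672 × 0.934 = 3430
Net migration: 20–39 − 540 → 356; 60–79 + 120 → 3550
Population now: 0–19=323, 20–39=356, 40–59=1266, 60–79=3550
Dependents (band 0–19 + band 60–79) = 323 + 3550 = 3873; working-age = 1622; ratio = 3873/1622 × 100 = 238.8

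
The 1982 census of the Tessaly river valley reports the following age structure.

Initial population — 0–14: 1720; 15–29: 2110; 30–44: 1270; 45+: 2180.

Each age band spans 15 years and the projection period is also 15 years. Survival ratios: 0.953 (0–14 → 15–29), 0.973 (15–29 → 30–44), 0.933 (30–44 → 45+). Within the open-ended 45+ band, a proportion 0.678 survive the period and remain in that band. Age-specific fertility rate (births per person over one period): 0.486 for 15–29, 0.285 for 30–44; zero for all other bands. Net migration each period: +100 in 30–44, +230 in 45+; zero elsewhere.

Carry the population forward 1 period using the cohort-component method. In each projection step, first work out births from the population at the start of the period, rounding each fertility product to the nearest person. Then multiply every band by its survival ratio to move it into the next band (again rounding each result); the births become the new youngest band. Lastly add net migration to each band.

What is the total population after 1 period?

(Groups numbered youngest = 1 to oldest = 4.)
Period 1.
Births: 2110 * 0.486 = 1025 ; 1270 * 0.285 = 362 → total 1387
Group 2: 1720 * 0.953 = 1639
Group 3: 2110 * 0.973 = 2053
Group 4: 1270 * 0.933 + 2180 * 0.678 = 1185 + 1478 = 2663
Net migration: Group 3 + 100 → 2153; Group 4 + 230 → 2893
→ [1387, 1639, 2153, 2893]
Total after period 1: 1387 + 1639 + 2153 + 2893 = 8072

8072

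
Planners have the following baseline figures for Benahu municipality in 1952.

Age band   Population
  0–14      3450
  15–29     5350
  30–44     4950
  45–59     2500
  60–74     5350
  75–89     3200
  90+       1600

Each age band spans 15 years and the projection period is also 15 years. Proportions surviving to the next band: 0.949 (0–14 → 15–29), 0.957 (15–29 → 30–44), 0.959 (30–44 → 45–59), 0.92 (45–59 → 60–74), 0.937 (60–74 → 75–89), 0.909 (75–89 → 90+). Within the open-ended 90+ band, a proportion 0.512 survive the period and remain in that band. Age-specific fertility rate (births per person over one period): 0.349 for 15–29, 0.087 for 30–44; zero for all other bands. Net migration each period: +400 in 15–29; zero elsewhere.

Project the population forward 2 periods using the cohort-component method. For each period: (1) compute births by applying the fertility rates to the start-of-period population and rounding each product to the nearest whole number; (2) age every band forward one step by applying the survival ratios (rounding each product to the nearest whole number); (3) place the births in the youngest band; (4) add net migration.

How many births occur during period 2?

Call the bands 1 to 7, youngest first.
Period 1:
Births: 5350 × 0.349 = 1867  |  4950 × 0.087 = 431 → total 2298
Band 2: 3450 × 0.949 = 3274
Band 3: 5350 × 0.957 = 5120
Band 4: 4950 × 0.959 = 4747
Band 5: 2500 × 0.92 = 2300
Band 6: 5350 × 0.937 = 5013
Band 7: 3200 × 0.909 + 1600 × 0.512 = 2909 + 819 = 3728
Net migration: Band 2 + 400 → 3674
→ [2298, 3674, 5120, 4747, 2300, 5013, 3728]
Period 2:
Births: 3674 × 0.349 = 1282  |  5120 × 0.087 = 445 → total 1727
Band 2: 2298 × 0.949 = 2181
Band 3: 3674 × 0.957 = 3516
Band 4: 5120 × 0.959 = 4910
Band 5: 4747 × 0.92 = 4367
Band 6: 2300 × 0.937 = 2155
Band 7: 5013 × 0.909 + 3728 × 0.512 = 4557 + 1909 = 6466
Net migration: Band 2 + 400 → 2581
→ [1727, 2581, 3516, 4910, 4367, 2155, 6466]

1727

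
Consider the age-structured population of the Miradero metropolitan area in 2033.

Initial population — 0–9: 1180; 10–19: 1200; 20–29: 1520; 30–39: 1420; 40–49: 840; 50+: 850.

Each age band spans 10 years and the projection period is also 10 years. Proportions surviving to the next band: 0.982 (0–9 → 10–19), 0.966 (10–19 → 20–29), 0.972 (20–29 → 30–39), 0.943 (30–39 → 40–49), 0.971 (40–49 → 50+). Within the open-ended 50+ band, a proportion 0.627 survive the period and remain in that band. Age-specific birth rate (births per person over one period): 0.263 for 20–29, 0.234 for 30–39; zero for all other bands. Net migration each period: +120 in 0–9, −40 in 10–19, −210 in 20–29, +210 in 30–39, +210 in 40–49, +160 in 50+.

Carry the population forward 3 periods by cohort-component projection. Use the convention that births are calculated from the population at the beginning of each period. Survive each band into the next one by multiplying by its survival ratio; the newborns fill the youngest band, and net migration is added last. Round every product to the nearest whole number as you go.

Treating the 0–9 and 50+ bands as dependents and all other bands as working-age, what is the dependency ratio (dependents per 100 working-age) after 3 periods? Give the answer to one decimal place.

115.4

Let group 1 be 0–9 through group 6 = 50+.
[period 1]
Births: 1520 × 0.263 = 400 ; 1420 × 0.234 = 332 → 732
Group 2: 1180 × 0.982 = 1159
Group 3: 1200 × 0.966 = 1159
Group 4: 1520 × 0.972 = 1477
Group 5: 1420 × 0.943 = 1339
Group 6: 840 × 0.971 + 850 × 0.627 = 816 + 533 = 1349
Net migration: Group 1 + 120 → 852; Group 2 − 40 → 1119; Group 3 − 210 → 949; Group 4 + 210 → 1687; Group 5 + 210 → 1549; Group 6 + 160 → 1509
End of period: [852, 1119, 949, 1687, 1549, 1509]
[period 2]
Births: 949 × 0.263 = 250 ; 1687 × 0.234 = 395 → 645
Group 2: 852 × 0.982 = 837
Group 3: 1119 × 0.966 = 1081
Group 4: 949 × 0.972 = 922
Group 5: 1687 × 0.943 = 1591
Group 6: 1549 × 0.971 + 1509 × 0.627 = 1504 + 946 = 2450
Net migration: Group 1 + 120 → 765; Group 2 − 40 → 797; Group 3 − 210 → 871; Group 4 + 210 → 1132; Group 5 + 210 → 1801; Group 6 + 160 → 2610
End of period: [765, 797, 871, 1132, 1801, 2610]
[period 3]
Births: 871 × 0.263 = 229 ; 1132 × 0.234 = 265 → 494
Group 2: 765 × 0.982 = 751
Group 3: 797 × 0.966 = 770
Group 4: 871 × 0.972 = 847
Group 5: 1132 × 0.943 = 1067
Group 6: 1801 × 0.971 + 2610 × 0.627 = 1749 + 1636 = 3385
Net migration: Group 1 + 120 → 614; Group 2 − 40 → 711; Group 3 − 210 → 560; Group 4 + 210 → 1057; Group 5 + 210 → 1277; Group 6 + 160 → 3545
End of period: [614, 711, 560, 1057, 1277, 3545]
Dependents (band 0–9 + band 50+) = 614 + 3545 = 4159; working-age = 3605; ratio = 4159/3605 × 100 = 115.4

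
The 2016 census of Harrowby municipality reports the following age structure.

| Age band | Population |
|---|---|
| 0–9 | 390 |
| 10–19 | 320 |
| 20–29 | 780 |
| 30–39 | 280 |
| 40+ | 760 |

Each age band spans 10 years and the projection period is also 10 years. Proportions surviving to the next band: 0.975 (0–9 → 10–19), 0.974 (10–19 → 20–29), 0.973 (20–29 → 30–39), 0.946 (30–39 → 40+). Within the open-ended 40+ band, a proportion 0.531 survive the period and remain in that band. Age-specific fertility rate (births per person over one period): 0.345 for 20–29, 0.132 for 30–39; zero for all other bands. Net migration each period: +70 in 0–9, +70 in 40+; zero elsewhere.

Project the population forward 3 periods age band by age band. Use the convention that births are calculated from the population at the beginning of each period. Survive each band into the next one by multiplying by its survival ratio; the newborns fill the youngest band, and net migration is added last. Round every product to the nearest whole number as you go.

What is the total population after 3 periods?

2211

Period 1:
Births: 780 × 0.345 = 269  |  280 × 0.132 = 37 → total 306
10–19: 390 × 0.975 = 380
20–29: 320 × 0.974 = 312
30–39: 780 × 0.973 = 759
40+: 280 × 0.946 + 760 × 0.531 = 265 + 404 = 669
Net migration: 0–9 + 70 → 376; 40+ + 70 → 739
Giving 376 / 380 / 312 / 759 / 739.
Period 2:
Births: 312 × 0.345 = 108  |  759 × 0.132 = 100 → total 208
10–19: 376 × 0.975 = 367
20–29: 380 × 0.974 = 370
30–39: 312 × 0.973 = 304
40+: 759 × 0.946 + 739 × 0.531 = 718 + 392 = 1110
Net migration: 0–9 + 70 → 278; 40+ + 70 → 1180
Giving 278 / 367 / 370 / 304 / 1180.
Period 3:
Births: 370 × 0.345 = 128  |  304 × 0.132 = 40 → total 168
10–19: 278 × 0.975 = 271
20–29: 367 × 0.974 = 357
30–39: 370 × 0.973 = 360
40+: 304 × 0.946 + 1180 × 0.531 = 288 + 627 = 915
Net migration: 0–9 + 70 → 238; 40+ + 70 → 985
Giving 238 / 271 / 357 / 360 / 985.
Total after period 3: 238 + 271 + 357 + 360 + 985 = 2211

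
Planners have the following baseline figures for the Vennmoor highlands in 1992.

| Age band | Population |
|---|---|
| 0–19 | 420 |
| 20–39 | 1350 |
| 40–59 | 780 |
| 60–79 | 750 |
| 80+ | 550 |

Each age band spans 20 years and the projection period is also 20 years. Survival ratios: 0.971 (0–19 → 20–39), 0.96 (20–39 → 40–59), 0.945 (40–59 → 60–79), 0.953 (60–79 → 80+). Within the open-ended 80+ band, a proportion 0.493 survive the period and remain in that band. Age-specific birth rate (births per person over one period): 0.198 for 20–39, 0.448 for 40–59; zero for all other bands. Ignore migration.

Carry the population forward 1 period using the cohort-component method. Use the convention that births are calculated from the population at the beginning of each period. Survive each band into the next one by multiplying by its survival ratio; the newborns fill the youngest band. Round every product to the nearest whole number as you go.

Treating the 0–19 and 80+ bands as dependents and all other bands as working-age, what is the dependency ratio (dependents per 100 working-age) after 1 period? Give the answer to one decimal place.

Call the bands 1 to 5, youngest first.
— Period 1 —
Births: 1350 * 0.198 = 267 ; 780 * 0.448 = 349 ⇒ total 616
Band 2: 420 * 0.971 = 408
Band 3: 1350 * 0.96 = 1296
Band 4: 780 * 0.945 = 737
Band 5: 750 * 0.953 + 550 * 0.493 = 715 + 271 = 986
Giving 616 / 408 / 1296 / 737 / 986.
Dependents (band 0–19 + band 80+) = 616 + 986 = 1602; working-age = 2441; ratio = 1602/2441 × 100 = 65.6

65.6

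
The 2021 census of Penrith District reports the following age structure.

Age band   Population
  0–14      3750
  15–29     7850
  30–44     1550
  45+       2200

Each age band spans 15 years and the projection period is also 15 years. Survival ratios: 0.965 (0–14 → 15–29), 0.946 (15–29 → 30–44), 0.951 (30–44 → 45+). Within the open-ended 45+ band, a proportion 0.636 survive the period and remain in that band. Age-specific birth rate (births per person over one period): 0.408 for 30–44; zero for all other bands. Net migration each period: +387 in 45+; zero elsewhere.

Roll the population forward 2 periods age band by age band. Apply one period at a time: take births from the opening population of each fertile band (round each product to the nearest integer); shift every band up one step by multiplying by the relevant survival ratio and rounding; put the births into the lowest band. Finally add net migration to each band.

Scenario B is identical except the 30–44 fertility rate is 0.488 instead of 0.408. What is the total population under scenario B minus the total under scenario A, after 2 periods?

714

Period 1.
Births: 1550 × 0.408 = 632
15–29: 3750 × 0.965 = 3619
30–44: 7850 × 0.946 = 7426
45+: 1550 × 0.951 + 2200 × 0.636 = 1474 + 1399 = 2873
Net migration: 45+ + 387 → 3260
Population now: 0–14=632, 15–29=3619, 30–44=7426, 45+=3260
Period 2.
Births: 7426 × 0.408 = 3030
15–29: 632 × 0.965 = 610
30–44: 3619 × 0.946 = 3424
45+: 7426 × 0.951 + 3260 × 0.636 = 7062 + 2073 = 9135
Net migration: 45+ + 387 → 9522
Population now: 0–14=3030, 15–29=610, 30–44=3424, 45+=9522
Scenario A total after 2 periods: 16586
Scenario B projection —
Period 1.
Births: 1550 × 0.488 = 756
15–29: 3750 × 0.965 = 3619
30–44: 7850 × 0.946 = 7426
45+: 1550 × 0.951 + 2200 × 0.636 = 1474 + 1399 = 2873
Net migration: 45+ + 387 → 3260
Population now: 0–14=756, 15–29=3619, 30–44=7426, 45+=3260
Period 2.
Births: 7426 × 0.488 = 3624
15–29: 756 × 0.965 = 730
30–44: 3619 × 0.946 = 3424
45+: 7426 × 0.951 + 3260 × 0.636 = 7062 + 2073 = 9135
Net migration: 45+ + 387 → 9522
Population now: 0–14=3624, 15–29=730, 30–44=3424, 45+=9522
Scenario B total after 2 periods: 17300
Difference B − A = 17300 − 16586 = 714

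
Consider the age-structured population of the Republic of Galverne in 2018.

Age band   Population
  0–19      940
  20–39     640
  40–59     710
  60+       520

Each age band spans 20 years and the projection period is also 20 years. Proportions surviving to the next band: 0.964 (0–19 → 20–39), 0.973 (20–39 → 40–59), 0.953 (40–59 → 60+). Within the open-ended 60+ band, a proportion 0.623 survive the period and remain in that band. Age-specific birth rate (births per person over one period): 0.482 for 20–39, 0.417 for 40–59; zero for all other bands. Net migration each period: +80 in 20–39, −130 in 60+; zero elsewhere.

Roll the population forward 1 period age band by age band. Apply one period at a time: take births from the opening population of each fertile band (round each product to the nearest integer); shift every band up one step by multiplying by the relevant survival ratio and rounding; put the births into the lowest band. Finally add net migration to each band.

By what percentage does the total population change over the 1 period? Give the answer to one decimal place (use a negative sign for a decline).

9.8

Period 1.
Births: 640 × 0.482 = 308 ; 710 × 0.417 = 296 ⇒ total 604
20–39: 940 × 0.964 = 906
40–59: 640 × 0.973 = 623
60+: 710 × 0.953 + 520 × 0.623 = 677 + 324 = 1001
Net migration: 20–39 + 80 → 986; 60+ − 130 → 871
End of period: [604, 986, 623, 871]
Total: 2810 → 3084; change = 274; percentage change = 9.8%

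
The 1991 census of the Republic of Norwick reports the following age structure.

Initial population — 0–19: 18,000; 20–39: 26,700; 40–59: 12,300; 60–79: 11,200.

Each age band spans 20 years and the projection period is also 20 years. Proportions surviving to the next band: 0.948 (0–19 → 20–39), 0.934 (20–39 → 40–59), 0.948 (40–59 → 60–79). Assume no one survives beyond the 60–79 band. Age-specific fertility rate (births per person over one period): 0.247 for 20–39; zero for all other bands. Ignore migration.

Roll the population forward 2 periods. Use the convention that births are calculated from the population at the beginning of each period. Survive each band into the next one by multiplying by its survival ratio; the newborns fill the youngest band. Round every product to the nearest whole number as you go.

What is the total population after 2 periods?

50046

Period 1.
Births: 26700 × 0.247 = 6595
20–39: 18000 × 0.948 = 17064
40–59: 26700 × 0.934 = 24938
60–79: 12300 × 0.948 = 11660
End of period: [6595, 17064, 24938, 11660]
Period 2.
Births: 17064 × 0.247 = 4215
20–39: 6595 × 0.948 = 6252
40–59: 17064 × 0.934 = 15938
60–79: 24938 × 0.948 = 23641
End of period: [4215, 6252, 15938, 23641]
Total after period 2: 4215 + 6252 + 15938 + 23641 = 50046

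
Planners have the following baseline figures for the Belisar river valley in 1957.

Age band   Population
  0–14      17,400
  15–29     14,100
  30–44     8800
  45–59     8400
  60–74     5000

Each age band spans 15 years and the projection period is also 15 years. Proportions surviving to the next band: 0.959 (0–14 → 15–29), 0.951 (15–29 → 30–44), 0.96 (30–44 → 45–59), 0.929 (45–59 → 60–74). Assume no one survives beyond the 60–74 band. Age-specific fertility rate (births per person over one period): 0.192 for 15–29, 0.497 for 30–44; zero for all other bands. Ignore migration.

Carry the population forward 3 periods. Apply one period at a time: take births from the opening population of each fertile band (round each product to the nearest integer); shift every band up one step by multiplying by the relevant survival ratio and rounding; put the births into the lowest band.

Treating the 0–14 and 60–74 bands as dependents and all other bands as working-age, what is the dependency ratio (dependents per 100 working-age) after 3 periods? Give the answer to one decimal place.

67.9

[period 1]
Births: 14100 * 0.192 = 2707 ; 8800 * 0.497 = 4374 → 7081
15–29: 17400 * 0.959 = 16687
30–44: 14100 * 0.951 = 13409
45–59: 8800 * 0.96 = 8448
60–74: 8400 * 0.929 = 7804
→ [7081, 16687, 13409, 8448, 7804]
[period 2]
Births: 16687 * 0.192 = 3204 ; 13409 * 0.497 = 6664 → 9868
15–29: 7081 * 0.959 = 6791
30–44: 16687 * 0.951 = 15869
45–59: 13409 * 0.96 = 12873
60–74: 8448 * 0.929 = 7848
→ [9868, 6791, 15869, 12873, 7848]
[period 3]
Births: 6791 * 0.192 = 1304 ; 15869 * 0.497 = 7887 → 9191
15–29: 9868 * 0.959 = 9463
30–44: 6791 * 0.951 = 6458
45–59: 15869 * 0.96 = 15234
60–74: 12873 * 0.929 = 11959
→ [9191, 9463, 6458, 15234, 11959]
Dependents (band 0–14 + band 60–74) = 9191 + 11959 = 21150; working-age = 31155; ratio = 21150/31155 × 100 = 67.9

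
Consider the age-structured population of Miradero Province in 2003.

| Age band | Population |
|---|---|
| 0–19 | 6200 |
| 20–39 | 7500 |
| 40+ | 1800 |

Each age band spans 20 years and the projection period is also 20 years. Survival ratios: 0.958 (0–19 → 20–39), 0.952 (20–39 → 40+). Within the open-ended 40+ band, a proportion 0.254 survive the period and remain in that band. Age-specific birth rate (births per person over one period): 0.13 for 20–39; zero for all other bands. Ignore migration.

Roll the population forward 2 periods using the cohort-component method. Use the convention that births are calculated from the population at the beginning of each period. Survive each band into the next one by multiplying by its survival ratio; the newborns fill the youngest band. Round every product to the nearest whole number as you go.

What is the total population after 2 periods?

Call the groups 1 to 3, youngest first.
Period 1.
Births: 7500 × 0.13 = 975
Group 2: 6200 × 0.958 = 5940
Group 3: 7500 × 0.952 + 1800 × 0.254 = 7140 + 457 = 7597
Giving 975 / 5940 / 7597.
Period 2.
Births: 5940 × 0.13 = 772
Group 2: 975 × 0.958 = 934
Group 3: 5940 × 0.952 + 7597 × 0.254 = 5655 + 1930 = 7585
Giving 772 / 934 / 7585.
Total after period 2: 772 + 934 + 7585 = 9291

9291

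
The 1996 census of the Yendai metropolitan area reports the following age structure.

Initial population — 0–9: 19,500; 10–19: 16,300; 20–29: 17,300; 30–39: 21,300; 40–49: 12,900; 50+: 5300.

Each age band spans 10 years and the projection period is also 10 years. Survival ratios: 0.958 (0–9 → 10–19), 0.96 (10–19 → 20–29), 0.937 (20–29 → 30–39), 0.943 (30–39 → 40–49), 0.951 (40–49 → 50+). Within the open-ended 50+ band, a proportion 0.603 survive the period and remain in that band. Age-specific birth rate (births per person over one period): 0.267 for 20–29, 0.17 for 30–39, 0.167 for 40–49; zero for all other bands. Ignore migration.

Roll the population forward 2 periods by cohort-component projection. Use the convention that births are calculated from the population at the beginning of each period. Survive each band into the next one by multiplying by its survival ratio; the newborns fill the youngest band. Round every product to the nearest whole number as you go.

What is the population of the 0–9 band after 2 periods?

10288

(Groups numbered youngest = 1 to oldest = 6.)
[period 1]
Births: 17300 * 0.267 = 4619 ; 21300 * 0.17 = 3621 ; 12900 * 0.167 = 2154 → total 10394
Group 2: 19500 * 0.958 = 18681
Group 3: 16300 * 0.96 = 15648
Group 4: 17300 * 0.937 = 16210
Group 5: 21300 * 0.943 = 20086
Group 6: 12900 * 0.951 + 5300 * 0.603 = 12268 + 3196 = 15464
→ [10394, 18681, 15648, 16210, 20086, 15464]
[period 2]
Births: 15648 * 0.267 = 4178 ; 16210 * 0.17 = 2756 ; 20086 * 0.167 = 3354 → total 10288
Group 2: 10394 * 0.958 = 9957
Group 3: 18681 * 0.96 = 17934
Group 4: 15648 * 0.937 = 14662
Group 5: 16210 * 0.943 = 15286
Group 6: 20086 * 0.951 + 15464 * 0.603 = 19102 + 9325 = 28427
→ [10288, 9957, 17934, 14662, 15286, 28427]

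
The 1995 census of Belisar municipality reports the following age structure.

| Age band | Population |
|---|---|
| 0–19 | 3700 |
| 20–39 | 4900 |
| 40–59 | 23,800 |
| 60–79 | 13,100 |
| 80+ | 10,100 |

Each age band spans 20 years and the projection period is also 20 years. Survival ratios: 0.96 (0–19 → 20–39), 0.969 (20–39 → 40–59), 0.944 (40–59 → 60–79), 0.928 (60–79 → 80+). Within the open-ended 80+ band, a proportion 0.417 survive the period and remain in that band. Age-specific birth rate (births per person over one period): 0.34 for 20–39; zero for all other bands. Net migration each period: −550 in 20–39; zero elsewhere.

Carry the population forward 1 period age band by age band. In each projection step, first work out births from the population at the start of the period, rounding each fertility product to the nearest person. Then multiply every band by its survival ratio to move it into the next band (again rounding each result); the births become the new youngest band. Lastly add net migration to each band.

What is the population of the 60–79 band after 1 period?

Numbering the bands 1..5 from youngest to oldest:
Period 1.
Births: 4900 × 0.34 = 1666
Band 2: 3700 × 0.96 = 3552
Band 3: 4900 × 0.969 = 4748
Band 4: 23800 × 0.944 = 22467
Band 5: 13100 × 0.928 + 10100 × 0.417 = 12157 + 4212 = 16369
Net migration: Band 2 − 550 → 3002
→ [1666, 3002, 4748, 22467, 16369]

22467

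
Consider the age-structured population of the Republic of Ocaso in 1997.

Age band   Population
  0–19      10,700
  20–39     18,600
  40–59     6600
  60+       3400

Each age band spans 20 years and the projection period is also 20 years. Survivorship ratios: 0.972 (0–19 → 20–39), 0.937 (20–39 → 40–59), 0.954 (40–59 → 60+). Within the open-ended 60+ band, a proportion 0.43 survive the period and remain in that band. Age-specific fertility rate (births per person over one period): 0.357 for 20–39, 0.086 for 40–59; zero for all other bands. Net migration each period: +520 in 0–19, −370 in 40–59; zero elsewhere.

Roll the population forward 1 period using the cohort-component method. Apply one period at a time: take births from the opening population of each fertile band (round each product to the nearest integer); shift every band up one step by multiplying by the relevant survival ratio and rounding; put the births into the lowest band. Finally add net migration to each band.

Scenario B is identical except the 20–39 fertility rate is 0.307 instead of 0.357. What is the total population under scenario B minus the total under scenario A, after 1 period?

-930

Numbering the bands 1..4 from youngest to oldest:
— Period 1 —
Births: 18600 * 0.357 = 6640, 6600 * 0.086 = 568 ⇒ total 7208
Band 2: 10700 * 0.972 = 10400
Band 3: 18600 * 0.937 = 17428
Band 4: 6600 * 0.954 + 3400 * 0.43 = 6296 + 1462 = 7758
Net migration: Band 1 + 520 → 7728; Band 3 − 370 → 17058
Giving 7728 / 10400 / 17058 / 7758.
Scenario A total after 1 period: 42944
Scenario B projection —
— Period 1 —
Births: 18600 * 0.307 = 5710, 6600 * 0.086 = 568 ⇒ total 6278
Band 2: 10700 * 0.972 = 10400
Band 3: 18600 * 0.937 = 17428
Band 4: 6600 * 0.954 + 3400 * 0.43 = 6296 + 1462 = 7758
Net migration: Band 1 + 520 → 6798; Band 3 − 370 → 17058
Giving 6798 / 10400 / 17058 / 7758.
Scenario B total after 1 period: 42014
Difference B − A = 42014 − 42944 = -930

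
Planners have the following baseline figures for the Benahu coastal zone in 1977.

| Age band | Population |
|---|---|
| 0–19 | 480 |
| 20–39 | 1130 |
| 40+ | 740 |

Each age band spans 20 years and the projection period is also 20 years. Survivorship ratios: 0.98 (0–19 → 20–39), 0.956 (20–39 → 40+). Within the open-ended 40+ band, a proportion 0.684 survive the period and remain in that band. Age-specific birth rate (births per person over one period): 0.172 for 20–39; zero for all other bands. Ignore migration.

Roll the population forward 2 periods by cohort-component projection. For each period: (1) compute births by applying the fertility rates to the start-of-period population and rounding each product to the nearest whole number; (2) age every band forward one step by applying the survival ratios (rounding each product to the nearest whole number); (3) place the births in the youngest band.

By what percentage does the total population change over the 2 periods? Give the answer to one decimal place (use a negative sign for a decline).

-23.2

After projecting period 1:
Births: 1130 * 0.172 = 194
20–39: 480 * 0.98 = 470
40+: 1130 * 0.956 + 740 * 0.684 = 1080 + 506 = 1586
Population now: 0–19=194, 20–39=470, 40+=1586
After projecting period 2:
Births: 470 * 0.172 = 81
20–39: 194 * 0.98 = 190
40+: 470 * 0.956 + 1586 * 0.684 = 449 + 1085 = 1534
Population now: 0–19=81, 20–39=190, 40+=1534
Total: 2350 → 1805; change = -545; percentage change = -23.2%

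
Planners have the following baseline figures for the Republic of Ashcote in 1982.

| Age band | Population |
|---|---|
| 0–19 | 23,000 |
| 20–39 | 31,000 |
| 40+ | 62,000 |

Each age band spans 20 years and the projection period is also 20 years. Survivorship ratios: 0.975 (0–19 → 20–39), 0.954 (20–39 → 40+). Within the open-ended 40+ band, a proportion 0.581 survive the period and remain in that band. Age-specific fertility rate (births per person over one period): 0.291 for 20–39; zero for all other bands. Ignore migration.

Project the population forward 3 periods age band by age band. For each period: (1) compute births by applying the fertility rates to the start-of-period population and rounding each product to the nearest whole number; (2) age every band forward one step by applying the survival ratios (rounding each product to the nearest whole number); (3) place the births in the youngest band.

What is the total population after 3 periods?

51884

After projecting period 1:
Births: 31000 × 0.291 = 9021
20–39: 23000 × 0.975 = 22425
40+: 31000 × 0.954 + 62000 × 0.581 = 29574 + 36022 = 65596
Population now: 0–19=9021, 20–39=22425, 40+=65596
After projecting period 2:
Births: 22425 × 0.291 = 6526
20–39: 9021 × 0.975 = 8795
40+: 22425 × 0.954 + 65596 × 0.581 = 21393 + 38111 = 59504
Population now: 0–19=6526, 20–39=8795, 40+=59504
After projecting period 3:
Births: 8795 × 0.291 = 2559
20–39: 6526 × 0.975 = 6363
40+: 8795 × 0.954 + 59504 × 0.581 = 8390 + 34572 = 42962
Population now: 0–19=2559, 20–39=6363, 40+=42962
Total after period 3: 2559 + 6363 + 42962 = 51884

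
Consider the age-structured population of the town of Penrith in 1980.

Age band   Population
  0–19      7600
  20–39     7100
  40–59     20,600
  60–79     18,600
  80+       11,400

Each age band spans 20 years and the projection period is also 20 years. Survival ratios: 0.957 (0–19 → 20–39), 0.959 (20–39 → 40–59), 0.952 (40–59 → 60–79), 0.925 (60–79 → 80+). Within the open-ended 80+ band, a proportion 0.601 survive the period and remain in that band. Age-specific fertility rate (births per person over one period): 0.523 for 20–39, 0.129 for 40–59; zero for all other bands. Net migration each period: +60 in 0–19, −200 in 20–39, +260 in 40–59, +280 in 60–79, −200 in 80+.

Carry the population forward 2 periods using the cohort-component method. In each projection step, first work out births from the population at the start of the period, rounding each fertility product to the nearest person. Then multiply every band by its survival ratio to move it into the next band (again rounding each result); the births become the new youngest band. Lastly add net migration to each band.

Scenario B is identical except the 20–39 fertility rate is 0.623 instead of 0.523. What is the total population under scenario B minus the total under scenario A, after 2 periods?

(Bands numbered youngest = 1 to oldest = 5.)
After projecting period 1:
Births: 7100 × 0.523 = 3713 ; 20600 × 0.129 = 2657 → total 6370
Band 2: 7600 × 0.957 = 7273
Band 3: 7100 × 0.959 = 6809
Band 4: 20600 × 0.952 = 19611
Band 5: 18600 × 0.925 + 11400 × 0.601 = 17205 + 6851 = 24056
Net migration: Band 1 + 60 → 6430; Band 2 − 200 → 7073; Band 3 + 260 → 7069; Band 4 + 280 → 19891; Band 5 − 200 → 23856
End of period: [6430, 7073, 7069, 19891, 23856]
After projecting period 2:
Births: 7073 × 0.523 = 3699 ; 7069 × 0.129 = 912 → total 4611
Band 2: 6430 × 0.957 = 6154
Band 3: 7073 × 0.959 = 6783
Band 4: 7069 × 0.952 = 6730
Band 5: 19891 × 0.925 + 23856 × 0.601 = 18399 + 14337 = 32736
Net migration: Band 1 + 60 → 4671; Band 2 − 200 → 5954; Band 3 + 260 → 7043; Band 4 + 280 → 7010; Band 5 − 200 → 32536
End of period: [4671, 5954, 7043, 7010, 32536]
Scenario A total after 2 periods: 57214
Scenario B projection —
After projecting period 1:
Births: 7100 × 0.623 = 4423 ; 20600 × 0.129 = 2657 → total 7080
Band 2: 7600 × 0.957 = 7273
Band 3: 7100 × 0.959 = 6809
Band 4: 20600 × 0.952 = 19611
Band 5: 18600 × 0.925 + 11400 × 0.601 = 17205 + 6851 = 24056
Net migration: Band 1 + 60 → 7140; Band 2 − 200 → 7073; Band 3 + 260 → 7069; Band 4 + 280 → 19891; Band 5 − 200 → 23856
End of period: [7140, 7073, 7069, 19891, 23856]
After projecting period 2:
Births: 7073 × 0.623 = 4406 ; 7069 × 0.129 = 912 → total 5318
Band 2: 7140 × 0.957 = 6833
Band 3: 7073 × 0.959 = 6783
Band 4: 7069 × 0.952 = 6730
Band 5: 19891 × 0.925 + 23856 × 0.601 = 18399 + 14337 = 32736
Net migration: Band 1 + 60 → 5378; Band 2 − 200 → 6633; Band 3 + 260 → 7043; Band 4 + 280 → 7010; Band 5 − 200 → 32536
End of period: [5378, 6633, 7043, 7010, 32536]
Scenario B total after 2 periods: 58600
Difference B − A = 58600 − 57214 = 1386

1386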